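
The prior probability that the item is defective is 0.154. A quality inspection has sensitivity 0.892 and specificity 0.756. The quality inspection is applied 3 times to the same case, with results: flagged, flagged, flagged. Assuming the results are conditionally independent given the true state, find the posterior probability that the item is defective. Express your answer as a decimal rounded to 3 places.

Let H be the event that the item is defective; start with P(H) = 0.154. P('flagged'|H) = 0.892, P('flagged'|¬H) = 0.244.
Update on result 1 ('flagged'): P(H) ← 0.892·0.1540 / (0.892·0.1540 + 0.244·0.8460) = 0.13737/0.34379 = 0.3996.
Update on result 2 ('flagged'): P(H) ← 0.892·0.3996 / (0.892·0.3996 + 0.244·0.6004) = 0.35641/0.50292 = 0.7087.
Update on result 3 ('flagged'): P(H) ← 0.892·0.7087 / (0.892·0.7087 + 0.244·0.2913) = 0.63215/0.70323 = 0.8989.

Posterior P(H) ≈ 0.899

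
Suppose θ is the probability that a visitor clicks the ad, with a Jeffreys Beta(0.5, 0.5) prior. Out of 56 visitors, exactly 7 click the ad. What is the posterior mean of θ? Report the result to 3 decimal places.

Posterior mean ≈ 0.132

The binomial likelihood is conjugate to the Beta prior: with 7 successes and 49 failures, the posterior is Beta(0.5+7, 0.5+49) = Beta(7.5, 49.5).
E[θ | data] = 7.5/(7.5+49.5) = 0.132.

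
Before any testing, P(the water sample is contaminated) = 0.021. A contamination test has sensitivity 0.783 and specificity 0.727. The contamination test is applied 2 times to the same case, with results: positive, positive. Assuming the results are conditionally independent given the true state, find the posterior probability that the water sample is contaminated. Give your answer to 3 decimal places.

Let H be the event that the water sample is contaminated; start with P(H) = 0.021. P('positive'|H) = 0.783, P('positive'|¬H) = 0.273.
Update on result 1 ('positive'): P(H) ← 0.783·0.0210 / (0.783·0.0210 + 0.273·0.9790) = 0.016443/0.28371 = 0.0580.
Update on result 2 ('positive'): P(H) ← 0.783·0.0580 / (0.783·0.0580 + 0.273·0.9420) = 0.045380/0.30256 = 0.1500.

Posterior P(H) ≈ 0.150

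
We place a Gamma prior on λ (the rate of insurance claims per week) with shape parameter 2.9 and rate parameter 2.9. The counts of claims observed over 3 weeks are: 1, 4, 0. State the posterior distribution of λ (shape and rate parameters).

Posterior: Gamma(shape=7.9, rate=5.9)

Total count ∑xᵢ = 5 over n = 3 weeks.
Gamma is conjugate to the Poisson likelihood: posterior is Gamma(shape = 2.9+5 = 7.9, rate = 2.9+3 = 5.9).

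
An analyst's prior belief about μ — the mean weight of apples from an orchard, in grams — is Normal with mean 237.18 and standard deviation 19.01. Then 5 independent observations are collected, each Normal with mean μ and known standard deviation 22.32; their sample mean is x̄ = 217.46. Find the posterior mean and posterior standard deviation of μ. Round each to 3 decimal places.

Posterior mean ≈ 221.722; posterior SD ≈ 8.838

Prior precision 1/τ₀² = 1/19.01² = 0.00276717; data precision n/σ² = 5/22.32² = 0.0100365.
Posterior precision = 0.00276717 + 0.0100365 = 0.0128037, giving posterior SD = 1/√0.0128037 = 8.838.
Posterior mean = (0.00276717·237.18 + 0.0100365·217.46) / 0.0128037 = 221.722.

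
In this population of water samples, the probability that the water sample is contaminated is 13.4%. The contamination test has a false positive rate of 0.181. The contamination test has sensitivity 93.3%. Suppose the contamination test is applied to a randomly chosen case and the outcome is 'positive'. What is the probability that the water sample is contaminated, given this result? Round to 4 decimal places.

Let H be the event that the water sample is contaminated. P(H) = 0.134, so P(¬H) = 0.866. With E the 'positive' result, P(E|H) = 0.933 and P(E|¬H) = 0.181.
P(E) = 0.933·0.134 + 0.181·0.866 = 0.12502 + 0.15675 = 0.28177.
By Bayes' theorem, P(H|E) = 0.12502 / 0.28177 = 0.4437.

P(H | E) ≈ 0.4437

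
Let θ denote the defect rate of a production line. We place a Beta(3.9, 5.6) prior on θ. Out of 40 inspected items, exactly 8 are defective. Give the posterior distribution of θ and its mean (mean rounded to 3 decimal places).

Posterior: Beta(11.9, 37.6); mean ≈ 0.240

The binomial likelihood is conjugate to the Beta prior: with 8 successes and 32 failures, the posterior is Beta(3.9+8, 5.6+32) = Beta(11.9, 37.6).
Posterior mean = α/(α+β) = 11.9/49.5 = 0.240.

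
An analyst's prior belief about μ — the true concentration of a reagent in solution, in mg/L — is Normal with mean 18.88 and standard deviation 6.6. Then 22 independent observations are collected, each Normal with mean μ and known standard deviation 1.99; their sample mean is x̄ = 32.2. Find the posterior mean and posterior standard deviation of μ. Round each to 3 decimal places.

With known σ, the Normal prior is conjugate. Weight on the data is w = (n/σ²)/(n/σ² + 1/τ₀²) = 5.55542/(5.55542+0.0229568) = 0.99588.
Posterior mean = w·x̄ + (1−w)·μ₀ = 0.99588·32.2 + 0.0041153·18.88 = 32.145. Posterior variance = 1/(5.55542+0.0229568) = 0.179264, so SD = 0.423.

Posterior mean ≈ 32.145; posterior SD ≈ 0.423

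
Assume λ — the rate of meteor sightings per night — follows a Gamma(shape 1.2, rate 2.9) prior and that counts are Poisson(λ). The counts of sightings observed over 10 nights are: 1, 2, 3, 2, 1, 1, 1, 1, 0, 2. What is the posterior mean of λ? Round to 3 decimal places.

The Poisson likelihood adds the total count to the shape and the number of exposure periods to the rate. Here ∑xᵢ = 14 and n = 10, so shape 1.2→15.2 and rate 2.9→12.9.
E[λ | data] = 15.2/12.9 = 1.178.

Posterior mean ≈ 1.178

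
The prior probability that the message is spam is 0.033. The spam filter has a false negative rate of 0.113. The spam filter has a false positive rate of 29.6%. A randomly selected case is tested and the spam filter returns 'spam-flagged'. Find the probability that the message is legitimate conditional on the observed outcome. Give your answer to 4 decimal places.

Write H for 'the message is spam'. Prior odds H:¬H = 0.033/0.967 = 0.034126. For the 'spam-flagged' outcome, the likelihood ratio is 0.887/0.296 = 2.9966.
Posterior odds = 0.034126 × 2.9966 = 0.10226, so P(H|E) = 0.10226/(1+0.10226) = 0.0928. Then P(¬H|E) = 1 − 0.0928 = 0.9072.

P(¬H | E) ≈ 0.9072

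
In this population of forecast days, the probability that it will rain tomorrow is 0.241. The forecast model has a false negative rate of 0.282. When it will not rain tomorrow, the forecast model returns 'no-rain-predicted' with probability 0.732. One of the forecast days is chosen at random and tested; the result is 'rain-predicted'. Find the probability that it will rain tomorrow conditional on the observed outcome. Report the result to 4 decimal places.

P(H | E) ≈ 0.4597

Write H for 'it will rain tomorrow'. Prior odds H:¬H = 0.241/0.759 = 0.31752. For the 'rain-predicted' outcome, the likelihood ratio is 0.718/0.268 = 2.6791.
Posterior odds = 0.31752 × 2.6791 = 0.85068, so P(H|E) = 0.85068/(1+0.85068) = 0.4597.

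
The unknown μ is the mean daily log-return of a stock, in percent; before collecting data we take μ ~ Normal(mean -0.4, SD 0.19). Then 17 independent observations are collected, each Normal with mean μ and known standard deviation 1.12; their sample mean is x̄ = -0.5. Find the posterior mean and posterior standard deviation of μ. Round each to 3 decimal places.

Prior precision 1/τ₀² = 1/0.19² = 27.7008; data precision n/σ² = 17/1.12² = 13.5523.
Posterior precision = 27.7008 + 13.5523 = 41.2531, giving posterior SD = 1/√41.2531 = 0.156.
Posterior mean = (27.7008·-0.4 + 13.5523·-0.5) / 41.2531 = -0.433.

Posterior mean ≈ -0.433; posterior SD ≈ 0.156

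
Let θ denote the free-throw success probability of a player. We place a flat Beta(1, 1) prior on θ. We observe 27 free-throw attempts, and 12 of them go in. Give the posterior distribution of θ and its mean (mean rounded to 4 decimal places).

The binomial likelihood is conjugate to the Beta prior: with 12 successes and 15 failures, the posterior is Beta(1+12, 1+15) = Beta(13, 16).
E[θ | data] = 13/(13+16) = 0.4483.

Posterior: Beta(13, 16); mean ≈ 0.4483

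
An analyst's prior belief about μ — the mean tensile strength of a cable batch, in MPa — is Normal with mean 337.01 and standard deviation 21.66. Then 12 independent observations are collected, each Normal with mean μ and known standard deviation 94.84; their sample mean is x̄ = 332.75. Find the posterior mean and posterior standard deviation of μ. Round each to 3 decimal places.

Posterior mean ≈ 335.370; posterior SD ≈ 16.987

With known σ, the Normal prior is conjugate. Weight on the data is w = (n/σ²)/(n/σ² + 1/τ₀²) = 0.00133413/(0.00133413+0.00213149) = 0.38496.
Posterior mean = w·x̄ + (1−w)·μ₀ = 0.38496·332.75 + 0.61504·337.01 = 335.370. Posterior variance = 1/(0.00133413+0.00213149) = 288.549, so SD = 16.987.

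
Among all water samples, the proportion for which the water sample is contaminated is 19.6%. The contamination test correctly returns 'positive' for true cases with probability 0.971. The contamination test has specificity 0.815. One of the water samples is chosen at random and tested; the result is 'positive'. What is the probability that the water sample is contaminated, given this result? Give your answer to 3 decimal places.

Let H be the event that the water sample is contaminated. P(H) = 0.196, so P(¬H) = 0.804. With E the 'positive' result, P(E|H) = 0.971 and P(E|¬H) = 0.185.
P(E) = 0.971·0.196 + 0.185·0.804 = 0.19032 + 0.14874 = 0.33906.
By Bayes' theorem, P(H|E) = 0.19032 / 0.33906 = 0.561.

P(H | E) ≈ 0.561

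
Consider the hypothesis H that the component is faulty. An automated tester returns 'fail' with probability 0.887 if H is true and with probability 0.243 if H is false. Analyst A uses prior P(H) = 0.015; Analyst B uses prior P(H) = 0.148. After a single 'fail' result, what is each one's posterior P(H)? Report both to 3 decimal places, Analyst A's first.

Analyst A: 0.053; Analyst B: 0.388

P('+'|H) = 0.887, P('+'|¬H) = 0.243.
Analyst A: numerator 0.887·0.015 = 0.013305; evidence = 0.013305+0.243·0.985 = 0.25266; posterior = 0.053.
Analyst B: numerator 0.887·0.148 = 0.13128; evidence = 0.13128+0.243·0.852 = 0.33831; posterior = 0.388.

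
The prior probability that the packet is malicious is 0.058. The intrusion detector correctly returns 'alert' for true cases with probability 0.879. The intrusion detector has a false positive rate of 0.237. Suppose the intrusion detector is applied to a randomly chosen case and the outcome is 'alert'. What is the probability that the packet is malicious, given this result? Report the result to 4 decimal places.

Write H for 'the packet is malicious'. Prior odds H:¬H = 0.058/0.942 = 0.061571. For the 'alert' outcome, the likelihood ratio is 0.879/0.237 = 3.7089.
Posterior odds = 0.061571 × 3.7089 = 0.22836, so P(H|E) = 0.22836/(1+0.22836) = 0.1859.

P(H | E) ≈ 0.1859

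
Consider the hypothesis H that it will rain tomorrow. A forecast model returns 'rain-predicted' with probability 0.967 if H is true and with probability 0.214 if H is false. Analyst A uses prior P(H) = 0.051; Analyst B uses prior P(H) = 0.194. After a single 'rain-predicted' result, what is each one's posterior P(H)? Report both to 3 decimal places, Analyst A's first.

Analyst A: 0.195; Analyst B: 0.521

The likelihood ratio for a 'rain-predicted' result is 0.967/0.214 = 4.5187.
Analyst A: prior odds 0.051/0.949 = 0.053741; posterior odds 0.24284; posterior probability 0.195.
Analyst B: prior odds 0.194/0.806 = 0.24069; posterior odds 1.0876; posterior probability 0.521.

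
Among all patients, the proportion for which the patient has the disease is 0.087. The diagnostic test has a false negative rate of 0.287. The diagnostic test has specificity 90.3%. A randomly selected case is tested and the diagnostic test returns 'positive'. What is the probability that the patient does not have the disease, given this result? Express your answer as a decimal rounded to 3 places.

P(¬H | E) ≈ 0.588

Let H be the event that the patient has the disease. P(H) = 0.087, so P(¬H) = 0.913. With E the 'positive' result, P(E|H) = 0.713 and P(E|¬H) = 0.097.
P(E) = 0.713·0.087 + 0.097·0.913 = 0.062031 + 0.088561 = 0.15059.
By Bayes' theorem, P(H|E) = 0.062031 / 0.15059 = 0.412. Hence P(¬H|E) = 1 − 0.412 = 0.588.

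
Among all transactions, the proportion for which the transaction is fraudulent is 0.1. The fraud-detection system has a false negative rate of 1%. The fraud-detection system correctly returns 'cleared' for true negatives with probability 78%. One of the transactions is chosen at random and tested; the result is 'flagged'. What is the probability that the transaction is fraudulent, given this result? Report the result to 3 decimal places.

P(H | E) ≈ 0.333

Write H for 'the transaction is fraudulent'. Prior odds H:¬H = 0.1/0.9 = 0.11111. For the 'flagged' outcome, the likelihood ratio is 0.99/0.22 = 4.5000.
Posterior odds = 0.11111 × 4.5000 = 0.50000, so P(H|E) = 0.50000/(1+0.50000) = 0.333.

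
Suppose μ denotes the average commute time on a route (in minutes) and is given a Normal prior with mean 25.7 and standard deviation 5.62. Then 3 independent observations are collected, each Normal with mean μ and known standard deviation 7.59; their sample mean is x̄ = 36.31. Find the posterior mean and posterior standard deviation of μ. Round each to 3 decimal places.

Posterior mean ≈ 32.298; posterior SD ≈ 3.456

Prior precision 1/τ₀² = 1/5.62² = 0.0316612; data precision n/σ² = 3/7.59² = 0.0520760.
Posterior precision = 0.0316612 + 0.0520760 = 0.0837372, giving posterior SD = 1/√0.0837372 = 3.456.
Posterior mean = (0.0316612·25.7 + 0.0520760·36.31) / 0.0837372 = 32.298.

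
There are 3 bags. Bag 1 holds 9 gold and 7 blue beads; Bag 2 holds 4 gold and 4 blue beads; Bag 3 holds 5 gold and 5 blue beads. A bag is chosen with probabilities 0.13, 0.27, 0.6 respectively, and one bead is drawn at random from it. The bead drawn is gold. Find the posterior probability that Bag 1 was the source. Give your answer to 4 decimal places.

Posterior probability ≈ 0.1439

P(gold|Bag 1) = 0.5625; P(gold|Bag 2) = 0.5; P(gold|Bag 3) = 0.5.
Prior × likelihood for each source: 0.13·0.5625=0.07312, 0.27·0.5=0.1350, 0.6·0.5=0.3000. Summing gives P(gold) = 0.50812.
P(Bag 1 | gold) = 0.07312 / 0.50812 = 0.1439.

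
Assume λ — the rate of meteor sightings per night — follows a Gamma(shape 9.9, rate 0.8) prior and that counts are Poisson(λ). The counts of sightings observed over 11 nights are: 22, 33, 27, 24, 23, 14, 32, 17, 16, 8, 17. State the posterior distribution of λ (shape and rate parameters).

The Poisson likelihood adds the total count to the shape and the number of exposure periods to the rate. Here ∑xᵢ = 233 and n = 11, so shape 9.9→242.9 and rate 0.8→11.8.

Posterior: Gamma(shape=242.9, rate=11.8)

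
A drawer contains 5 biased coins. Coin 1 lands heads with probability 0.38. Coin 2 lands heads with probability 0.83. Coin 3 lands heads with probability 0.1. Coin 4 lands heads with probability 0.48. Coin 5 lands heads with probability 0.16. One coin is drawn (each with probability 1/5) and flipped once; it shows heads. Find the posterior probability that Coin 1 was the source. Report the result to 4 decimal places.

Posterior probability ≈ 0.1949

Tabulate prior·likelihood by source: [1] prior 0.2, lik 0.38, product 0.07600; [2] prior 0.2, lik 0.83, product 0.1660; [3] prior 0.2, lik 0.1, product 0.02000; [4] prior 0.2, lik 0.48, product 0.09600; [5] prior 0.2, lik 0.16, product 0.03200.
Normalizing constant = 0.39000; the posterior for Coin 1 is its product over the sum, 0.07600/0.39000 = 0.1949.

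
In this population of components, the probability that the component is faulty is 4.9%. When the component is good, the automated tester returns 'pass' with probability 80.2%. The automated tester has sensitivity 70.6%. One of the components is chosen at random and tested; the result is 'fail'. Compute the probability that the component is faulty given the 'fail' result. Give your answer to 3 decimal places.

Let H be the event that the component is faulty. P(H) = 0.049, so P(¬H) = 0.951. With E the 'fail' result, P(E|H) = 0.706 and P(E|¬H) = 0.198.
P(E) = 0.706·0.049 + 0.198·0.951 = 0.034594 + 0.18830 = 0.22289.
By Bayes' theorem, P(H|E) = 0.034594 / 0.22289 = 0.155.

P(H | E) ≈ 0.155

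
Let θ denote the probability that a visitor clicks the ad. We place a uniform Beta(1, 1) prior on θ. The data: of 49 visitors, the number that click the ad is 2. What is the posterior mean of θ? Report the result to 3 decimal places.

Posterior mean ≈ 0.059

The binomial likelihood is conjugate to the Beta prior: with 2 successes and 47 failures, the posterior is Beta(1+2, 1+47) = Beta(3, 48).
Posterior mean = α/(α+β) = 3/51 = 0.059.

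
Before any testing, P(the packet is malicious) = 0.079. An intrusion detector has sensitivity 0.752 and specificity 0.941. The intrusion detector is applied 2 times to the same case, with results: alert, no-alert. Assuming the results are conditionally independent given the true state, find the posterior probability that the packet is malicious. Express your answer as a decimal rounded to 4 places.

Let H be the event that the packet is malicious; start with P(H) = 0.079. P('alert'|H) = 0.752, P('alert'|¬H) = 0.059.
Update on result 1 ('alert'): P(H) ← 0.752·0.0790 / (0.752·0.0790 + 0.059·0.9210) = 0.059408/0.11375 = 0.5223.
Update on result 2 ('no-alert'): P(H) ← 0.248·0.5223 / (0.248·0.5223 + 0.941·0.4777) = 0.12953/0.57906 = 0.2237.

Posterior P(H) ≈ 0.2237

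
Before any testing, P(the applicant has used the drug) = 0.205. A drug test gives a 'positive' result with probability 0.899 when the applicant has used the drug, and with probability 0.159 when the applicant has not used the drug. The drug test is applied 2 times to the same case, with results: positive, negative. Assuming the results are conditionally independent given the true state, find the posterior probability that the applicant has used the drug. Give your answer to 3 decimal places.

With H the event that the applicant has used the drug, the joint likelihood of the observed sequence is P(data|H) = 0.899·0.101 = 0.090799 and P(data|¬H) = 0.159·0.841 = 0.13372.
Bayes: P(H|data) = 0.205·0.090799 / (0.205·0.090799 + 0.795·0.13372) = 0.018614/0.12492 = 0.1490.

Posterior P(H) ≈ 0.149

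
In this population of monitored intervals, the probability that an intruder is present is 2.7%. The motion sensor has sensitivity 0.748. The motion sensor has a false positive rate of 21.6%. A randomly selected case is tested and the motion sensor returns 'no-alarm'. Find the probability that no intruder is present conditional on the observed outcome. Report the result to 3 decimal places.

Write H for 'an intruder is present'. Prior odds H:¬H = 0.027/0.973 = 0.027749. For the 'no-alarm' outcome, the likelihood ratio is 0.252/0.784 = 0.32143.
Posterior odds = 0.027749 × 0.32143 = 0.0089194, so P(H|E) = 0.0089194/(1+0.0089194) = 0.009. Then P(¬H|E) = 1 − 0.009 = 0.991.

P(¬H | E) ≈ 0.991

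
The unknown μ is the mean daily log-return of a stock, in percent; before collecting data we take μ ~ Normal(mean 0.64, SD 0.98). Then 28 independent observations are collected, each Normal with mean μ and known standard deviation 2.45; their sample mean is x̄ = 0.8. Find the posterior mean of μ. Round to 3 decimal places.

With known σ, the Normal prior is conjugate. Weight on the data is w = (n/σ²)/(n/σ² + 1/τ₀²) = 4.66472/(4.66472+1.04123) = 0.81752.
Posterior mean = w·x̄ + (1−w)·μ₀ = 0.81752·0.8 + 0.18248·0.64 = 0.771.

Posterior mean ≈ 0.771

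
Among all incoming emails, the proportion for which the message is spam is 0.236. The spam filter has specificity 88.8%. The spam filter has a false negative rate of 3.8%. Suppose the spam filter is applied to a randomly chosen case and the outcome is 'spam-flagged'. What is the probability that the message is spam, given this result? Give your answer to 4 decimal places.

P(H | E) ≈ 0.7263

Let H be the event that the message is spam. P(H) = 0.236, so P(¬H) = 0.764. With E the 'spam-flagged' result, P(E|H) = 0.962 and P(E|¬H) = 0.112.
P(E) = 0.962·0.236 + 0.112·0.764 = 0.22703 + 0.085568 = 0.31260.
By Bayes' theorem, P(H|E) = 0.22703 / 0.31260 = 0.7263.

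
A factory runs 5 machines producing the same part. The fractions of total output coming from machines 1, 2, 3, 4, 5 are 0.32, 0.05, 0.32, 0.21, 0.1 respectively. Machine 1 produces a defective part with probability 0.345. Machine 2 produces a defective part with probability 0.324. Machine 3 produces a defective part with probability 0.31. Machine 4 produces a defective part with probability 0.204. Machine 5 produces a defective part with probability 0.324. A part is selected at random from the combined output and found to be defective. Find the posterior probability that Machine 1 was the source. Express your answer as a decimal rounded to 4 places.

Posterior probability ≈ 0.3667

P(defective|M1) = 0.345; P(defective|M2) = 0.324; P(defective|M3) = 0.31; P(defective|M4) = 0.204; P(defective|M5) = 0.324.
Prior × likelihood for each source: 0.32·0.345=0.1104, 0.05·0.324=0.01620, 0.32·0.31=0.09920, 0.21·0.204=0.04284, 0.1·0.324=0.03240. Summing gives P(defective) = 0.30104.
P(Machine 1 | defective) = 0.1104 / 0.30104 = 0.3667.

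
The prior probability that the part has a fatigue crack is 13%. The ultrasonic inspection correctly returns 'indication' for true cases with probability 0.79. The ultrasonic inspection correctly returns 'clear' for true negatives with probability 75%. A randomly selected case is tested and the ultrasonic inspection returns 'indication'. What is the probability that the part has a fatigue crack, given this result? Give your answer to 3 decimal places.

Write H for 'the part has a fatigue crack'. Prior odds H:¬H = 0.13/0.87 = 0.14943. For the 'indication' outcome, the likelihood ratio is 0.79/0.25 = 3.1600.
Posterior odds = 0.14943 × 3.1600 = 0.47218, so P(H|E) = 0.47218/(1+0.47218) = 0.321.

P(H | E) ≈ 0.321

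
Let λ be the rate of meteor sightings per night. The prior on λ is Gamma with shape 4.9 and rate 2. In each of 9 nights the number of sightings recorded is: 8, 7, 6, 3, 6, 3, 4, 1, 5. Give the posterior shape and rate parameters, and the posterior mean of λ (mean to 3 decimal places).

Posterior: Gamma(shape=47.9, rate=11); mean ≈ 4.355

Total count ∑xᵢ = 43 over n = 9 nights.
Gamma is conjugate to the Poisson likelihood: posterior is Gamma(shape = 4.9+43 = 47.9, rate = 2+9 = 11).
Posterior mean = shape/rate = 47.9/11 = 4.355.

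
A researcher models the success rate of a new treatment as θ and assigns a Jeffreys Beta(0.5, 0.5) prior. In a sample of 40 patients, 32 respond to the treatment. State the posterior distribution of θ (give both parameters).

Posterior: Beta(32.5, 8.5)

Observing 32 successes and 8 failures updates Beta(0.5, 0.5) by adding the success and failure counts to the two shape parameters: α = 0.5+32 = 32.5, β = 0.5+8 = 8.5.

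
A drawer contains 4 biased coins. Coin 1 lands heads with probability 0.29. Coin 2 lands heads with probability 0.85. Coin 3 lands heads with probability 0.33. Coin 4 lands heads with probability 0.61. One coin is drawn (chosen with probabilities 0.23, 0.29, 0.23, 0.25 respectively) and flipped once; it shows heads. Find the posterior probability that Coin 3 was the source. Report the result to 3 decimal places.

Posterior probability ≈ 0.140

P(heads|C1) = 0.29; P(heads|C2) = 0.85; P(heads|C3) = 0.33; P(heads|C4) = 0.61.
Prior × likelihood for each source: 0.23·0.29=0.06670, 0.29·0.85=0.2465, 0.23·0.33=0.07590, 0.25·0.61=0.1525. Summing gives P(heads) = 0.54160.
P(Coin 3 | heads) = 0.07590 / 0.54160 = 0.140.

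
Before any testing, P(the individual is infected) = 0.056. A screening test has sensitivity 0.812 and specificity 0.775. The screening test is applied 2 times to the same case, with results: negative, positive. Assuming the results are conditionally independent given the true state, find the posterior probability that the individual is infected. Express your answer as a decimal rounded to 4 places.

Let H be the event that the individual is infected; start with P(H) = 0.056. P('positive'|H) = 0.812, P('positive'|¬H) = 0.225.
Update on result 1 ('negative'): P(H) ← 0.188·0.0560 / (0.188·0.0560 + 0.775·0.9440) = 0.010528/0.74213 = 0.0142.
Update on result 2 ('positive'): P(H) ← 0.812·0.0142 / (0.812·0.0142 + 0.225·0.9858) = 0.011519/0.23333 = 0.0494.

Posterior P(H) ≈ 0.0494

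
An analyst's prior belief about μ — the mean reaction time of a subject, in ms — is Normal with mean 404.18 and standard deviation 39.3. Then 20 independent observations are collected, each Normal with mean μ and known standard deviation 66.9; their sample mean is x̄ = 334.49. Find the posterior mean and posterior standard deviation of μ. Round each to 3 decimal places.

Prior precision 1/τ₀² = 1/39.3² = 0.00064746; data precision n/σ² = 20/66.9² = 0.00446866.
Posterior precision = 0.00064746 + 0.00446866 = 0.00511613, giving posterior SD = 1/√0.00511613 = 13.981.
Posterior mean = (0.00064746·404.18 + 0.00446866·334.49) / 0.00511613 = 343.310.

Posterior mean ≈ 343.310; posterior SD ≈ 13.981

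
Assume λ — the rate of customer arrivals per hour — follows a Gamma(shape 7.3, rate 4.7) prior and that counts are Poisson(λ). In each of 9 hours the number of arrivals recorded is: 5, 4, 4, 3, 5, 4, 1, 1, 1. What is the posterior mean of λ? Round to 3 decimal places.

Posterior mean ≈ 2.577

Total count ∑xᵢ = 28 over n = 9 hours.
Gamma is conjugate to the Poisson likelihood: posterior is Gamma(shape = 7.3+28 = 35.3, rate = 4.7+9 = 13.7).
Posterior mean = shape/rate = 35.3/13.7 = 2.577.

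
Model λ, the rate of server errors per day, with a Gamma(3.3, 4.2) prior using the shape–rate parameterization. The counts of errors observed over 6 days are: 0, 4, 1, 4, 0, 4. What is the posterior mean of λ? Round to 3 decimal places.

The Poisson likelihood adds the total count to the shape and the number of exposure periods to the rate. Here ∑xᵢ = 13 and n = 6, so shape 3.3→16.3 and rate 4.2→10.2.
E[λ | data] = 16.3/10.2 = 1.598.

Posterior mean ≈ 1.598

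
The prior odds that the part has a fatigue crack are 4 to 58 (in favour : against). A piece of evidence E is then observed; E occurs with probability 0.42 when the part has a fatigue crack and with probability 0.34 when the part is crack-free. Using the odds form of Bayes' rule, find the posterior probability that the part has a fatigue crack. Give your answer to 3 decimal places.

Posterior probability ≈ 0.079

Prior odds = 4/58 = 0.068966. In log-odds, ln(0.068966) = -2.6741.
Add log likelihood ratio: ln(1.2353) = 0.21131.
Posterior log-odds = -2.4628, so posterior odds = exp(-2.4628) = 0.085193. Converting, P(H|E) = 0.085193/1.0852 = 0.079.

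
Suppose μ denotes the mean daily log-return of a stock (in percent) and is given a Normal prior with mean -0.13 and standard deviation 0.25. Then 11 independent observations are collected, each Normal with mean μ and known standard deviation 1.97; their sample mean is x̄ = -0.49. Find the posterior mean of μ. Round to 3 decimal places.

With known σ, the Normal prior is conjugate. Weight on the data is w = (n/σ²)/(n/σ² + 1/τ₀²) = 2.83439/(2.83439+16.0000) = 0.15049.
Posterior mean = w·x̄ + (1−w)·μ₀ = 0.15049·-0.49 + 0.84951·-0.13 = -0.184.

Posterior mean ≈ -0.184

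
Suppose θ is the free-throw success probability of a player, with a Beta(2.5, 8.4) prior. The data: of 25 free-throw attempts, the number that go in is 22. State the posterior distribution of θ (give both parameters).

The binomial likelihood is conjugate to the Beta prior: with 22 successes and 3 failures, the posterior is Beta(2.5+22, 8.4+3) = Beta(24.5, 11.4).

Posterior: Beta(24.5, 11.4)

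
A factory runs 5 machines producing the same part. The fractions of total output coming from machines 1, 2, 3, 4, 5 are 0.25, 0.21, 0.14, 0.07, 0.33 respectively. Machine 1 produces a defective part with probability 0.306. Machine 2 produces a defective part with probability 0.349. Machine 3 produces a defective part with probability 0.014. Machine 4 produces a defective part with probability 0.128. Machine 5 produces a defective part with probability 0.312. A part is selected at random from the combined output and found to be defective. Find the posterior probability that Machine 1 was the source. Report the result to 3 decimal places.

Posterior probability ≈ 0.290

P(defective|M1) = 0.306; P(defective|M2) = 0.349; P(defective|M3) = 0.014; P(defective|M4) = 0.128; P(defective|M5) = 0.312.
Prior × likelihood for each source: 0.25·0.306=0.07650, 0.21·0.349=0.07329, 0.14·0.014=0.001960, 0.07·0.128=0.008960, 0.33·0.312=0.1030. Summing gives P(defective) = 0.26367.
P(Machine 1 | defective) = 0.07650 / 0.26367 = 0.290.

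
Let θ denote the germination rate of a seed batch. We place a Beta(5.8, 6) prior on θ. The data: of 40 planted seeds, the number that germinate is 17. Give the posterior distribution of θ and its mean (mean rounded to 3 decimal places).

The binomial likelihood is conjugate to the Beta prior: with 17 successes and 23 failures, the posterior is Beta(5.8+17, 6+23) = Beta(22.8, 29).
E[θ | data] = 22.8/(22.8+29) = 0.440.

Posterior: Beta(22.8, 29); mean ≈ 0.440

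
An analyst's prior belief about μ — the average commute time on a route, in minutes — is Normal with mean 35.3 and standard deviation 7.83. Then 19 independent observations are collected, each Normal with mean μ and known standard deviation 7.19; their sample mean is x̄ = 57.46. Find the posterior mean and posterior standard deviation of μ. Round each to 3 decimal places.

Posterior mean ≈ 56.518; posterior SD ≈ 1.614

With known σ, the Normal prior is conjugate. Weight on the data is w = (n/σ²)/(n/σ² + 1/τ₀²) = 0.367533/(0.367533+0.0163108) = 0.95751.
Posterior mean = w·x̄ + (1−w)·μ₀ = 0.95751·57.46 + 0.042493·35.3 = 56.518. Posterior variance = 1/(0.367533+0.0163108) = 2.60523, so SD = 1.614.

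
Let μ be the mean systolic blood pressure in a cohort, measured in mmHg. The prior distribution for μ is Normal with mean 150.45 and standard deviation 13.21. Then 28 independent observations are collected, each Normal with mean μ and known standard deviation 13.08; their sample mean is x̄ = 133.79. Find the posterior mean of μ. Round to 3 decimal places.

Posterior mean ≈ 134.354

With known σ, the Normal prior is conjugate. Weight on the data is w = (n/σ²)/(n/σ² + 1/τ₀²) = 0.163660/(0.163660+0.00573052) = 0.96617.
Posterior mean = w·x̄ + (1−w)·μ₀ = 0.96617·133.79 + 0.033830·150.45 = 134.354.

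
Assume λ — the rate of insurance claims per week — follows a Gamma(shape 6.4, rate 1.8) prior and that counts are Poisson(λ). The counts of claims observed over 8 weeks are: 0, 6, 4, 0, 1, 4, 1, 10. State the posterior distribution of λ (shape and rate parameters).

Posterior: Gamma(shape=32.4, rate=9.8)

The Poisson likelihood adds the total count to the shape and the number of exposure periods to the rate. Here ∑xᵢ = 26 and n = 8, so shape 6.4→32.4 and rate 1.8→9.8.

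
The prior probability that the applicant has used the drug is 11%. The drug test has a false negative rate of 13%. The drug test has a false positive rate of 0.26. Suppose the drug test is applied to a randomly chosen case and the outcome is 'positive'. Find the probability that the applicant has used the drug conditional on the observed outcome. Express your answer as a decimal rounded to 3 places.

Write H for 'the applicant has used the drug'. Prior odds H:¬H = 0.11/0.89 = 0.12360. For the 'positive' outcome, the likelihood ratio is 0.87/0.26 = 3.3462.
Posterior odds = 0.12360 × 3.3462 = 0.41357, so P(H|E) = 0.41357/(1+0.41357) = 0.293.

P(H | E) ≈ 0.293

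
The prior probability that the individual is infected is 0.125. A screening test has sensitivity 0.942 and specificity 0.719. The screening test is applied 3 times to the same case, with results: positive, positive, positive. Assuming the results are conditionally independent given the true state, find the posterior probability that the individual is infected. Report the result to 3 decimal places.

Posterior P(H) ≈ 0.843

With H the event that the individual is infected, the joint likelihood of the observed sequence is P(data|H) = 0.942·0.942·0.942 = 0.83590 and P(data|¬H) = 0.281·0.281·0.281 = 0.022188.
Bayes: P(H|data) = 0.125·0.83590 / (0.125·0.83590 + 0.875·0.022188) = 0.10449/0.12390 = 0.8433.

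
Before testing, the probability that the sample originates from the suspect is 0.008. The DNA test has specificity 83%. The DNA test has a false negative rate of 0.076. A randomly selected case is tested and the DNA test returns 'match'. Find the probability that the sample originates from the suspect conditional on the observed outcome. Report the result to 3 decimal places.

P(H | E) ≈ 0.042

Let H be the event that the sample originates from the suspect. P(H) = 0.008, so P(¬H) = 0.992. With E the 'match' result, P(E|H) = 0.924 and P(E|¬H) = 0.17.
P(E) = 0.924·0.008 + 0.17·0.992 = 0.0073920 + 0.16864 = 0.17603.
By Bayes' theorem, P(H|E) = 0.0073920 / 0.17603 = 0.042.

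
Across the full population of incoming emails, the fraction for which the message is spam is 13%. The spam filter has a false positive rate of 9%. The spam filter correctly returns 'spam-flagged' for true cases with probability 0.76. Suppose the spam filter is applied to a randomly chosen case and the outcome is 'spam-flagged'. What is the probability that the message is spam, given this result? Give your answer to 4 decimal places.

Let H be the event that the message is spam. P(H) = 0.13, so P(¬H) = 0.87. With E the 'spam-flagged' result, P(E|H) = 0.76 and P(E|¬H) = 0.09.
P(E) = 0.76·0.13 + 0.09·0.87 = 0.098800 + 0.078300 = 0.17710.
By Bayes' theorem, P(H|E) = 0.098800 / 0.17710 = 0.5579.

P(H | E) ≈ 0.5579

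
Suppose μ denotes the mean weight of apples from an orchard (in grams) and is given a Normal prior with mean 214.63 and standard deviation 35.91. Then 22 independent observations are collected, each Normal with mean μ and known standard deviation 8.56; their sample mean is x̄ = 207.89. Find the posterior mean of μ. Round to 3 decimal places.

Prior precision 1/τ₀² = 1/35.91² = 0.00077548; data precision n/σ² = 22/8.56² = 0.300245.
Posterior precision = 0.00077548 + 0.300245 = 0.301020.
Posterior mean = (0.00077548·214.63 + 0.300245·207.89) / 0.301020 = 207.907.

Posterior mean ≈ 207.907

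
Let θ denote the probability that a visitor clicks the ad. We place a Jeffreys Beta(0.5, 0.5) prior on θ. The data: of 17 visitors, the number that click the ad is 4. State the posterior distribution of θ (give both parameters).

Posterior: Beta(4.5, 13.5)

The binomial likelihood is conjugate to the Beta prior: with 4 successes and 13 failures, the posterior is Beta(0.5+4, 0.5+13) = Beta(4.5, 13.5).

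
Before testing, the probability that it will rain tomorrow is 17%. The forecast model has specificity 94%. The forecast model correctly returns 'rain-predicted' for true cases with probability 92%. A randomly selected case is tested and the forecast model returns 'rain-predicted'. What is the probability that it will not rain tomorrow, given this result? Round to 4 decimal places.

P(¬H | E) ≈ 0.2415

Write H for 'it will rain tomorrow'. Prior odds H:¬H = 0.17/0.83 = 0.20482. For the 'rain-predicted' outcome, the likelihood ratio is 0.92/0.06 = 15.333.
Posterior odds = 0.20482 × 15.333 = 3.1406, so P(H|E) = 3.1406/(1+3.1406) = 0.7585. Then P(¬H|E) = 1 − 0.7585 = 0.2415.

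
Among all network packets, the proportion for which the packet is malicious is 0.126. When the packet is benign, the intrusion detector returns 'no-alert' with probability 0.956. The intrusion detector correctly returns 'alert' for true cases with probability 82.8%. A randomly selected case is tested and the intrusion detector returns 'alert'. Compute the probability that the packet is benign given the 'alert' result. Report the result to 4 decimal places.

Let H be the event that the packet is malicious. P(H) = 0.126, so P(¬H) = 0.874. With E the 'alert' result, P(E|H) = 0.828 and P(E|¬H) = 0.044.
P(E) = 0.828·0.126 + 0.044·0.874 = 0.10433 + 0.038456 = 0.14278.
By Bayes' theorem, P(H|E) = 0.10433 / 0.14278 = 0.7307. Hence P(¬H|E) = 1 − 0.7307 = 0.2693.

P(¬H | E) ≈ 0.2693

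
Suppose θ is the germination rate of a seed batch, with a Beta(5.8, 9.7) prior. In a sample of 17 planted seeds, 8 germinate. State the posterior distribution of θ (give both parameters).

The binomial likelihood is conjugate to the Beta prior: with 8 successes and 9 failures, the posterior is Beta(5.8+8, 9.7+9) = Beta(13.8, 18.7).

Posterior: Beta(13.8, 18.7)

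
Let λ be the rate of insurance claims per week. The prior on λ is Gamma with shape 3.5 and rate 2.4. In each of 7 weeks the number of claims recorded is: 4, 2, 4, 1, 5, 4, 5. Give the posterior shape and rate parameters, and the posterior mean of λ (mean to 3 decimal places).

Posterior: Gamma(shape=28.5, rate=9.4); mean ≈ 3.032

Total count ∑xᵢ = 25 over n = 7 weeks.
Gamma is conjugate to the Poisson likelihood: posterior is Gamma(shape = 3.5+25 = 28.5, rate = 2.4+7 = 9.4).
Posterior mean = shape/rate = 28.5/9.4 = 3.032.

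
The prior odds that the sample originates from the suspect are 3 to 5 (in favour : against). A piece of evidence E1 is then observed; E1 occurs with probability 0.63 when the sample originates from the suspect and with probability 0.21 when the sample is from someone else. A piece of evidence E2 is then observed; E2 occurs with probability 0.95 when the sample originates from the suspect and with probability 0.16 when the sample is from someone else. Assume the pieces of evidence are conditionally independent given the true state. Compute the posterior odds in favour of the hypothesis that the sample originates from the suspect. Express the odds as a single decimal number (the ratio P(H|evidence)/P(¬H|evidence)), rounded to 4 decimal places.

Prior odds = 3/5 = 0.60000. In log-odds, ln(0.60000) = -0.51083.
Add log likelihood ratios: ln(3.0000) + ln(5.9375) = 2.8799.
Posterior log-odds = 2.3691, so posterior odds = exp(2.3691) = 10.687.

Posterior odds ≈ 10.6875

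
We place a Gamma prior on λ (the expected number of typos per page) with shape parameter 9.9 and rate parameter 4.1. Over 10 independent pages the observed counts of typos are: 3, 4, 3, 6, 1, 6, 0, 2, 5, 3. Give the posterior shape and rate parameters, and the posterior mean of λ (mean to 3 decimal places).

Posterior: Gamma(shape=42.9, rate=14.1); mean ≈ 3.043

Total count ∑xᵢ = 33 over n = 10 pages.
Gamma is conjugate to the Poisson likelihood: posterior is Gamma(shape = 9.9+33 = 42.9, rate = 4.1+10 = 14.1).
Posterior mean = shape/rate = 42.9/14.1 = 3.043.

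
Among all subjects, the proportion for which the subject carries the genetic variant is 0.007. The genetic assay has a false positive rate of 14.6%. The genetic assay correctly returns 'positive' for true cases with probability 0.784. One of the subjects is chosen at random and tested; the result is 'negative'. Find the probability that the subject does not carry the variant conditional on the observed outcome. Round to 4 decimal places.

P(¬H | E) ≈ 0.9982

Write H for 'the subject carries the genetic variant'. Prior odds H:¬H = 0.007/0.993 = 0.0070493. For the 'negative' outcome, the likelihood ratio is 0.216/0.854 = 0.25293.
Posterior odds = 0.0070493 × 0.25293 = 0.0017830, so P(H|E) = 0.0017830/(1+0.0017830) = 0.0018. Then P(¬H|E) = 1 − 0.0018 = 0.9982.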